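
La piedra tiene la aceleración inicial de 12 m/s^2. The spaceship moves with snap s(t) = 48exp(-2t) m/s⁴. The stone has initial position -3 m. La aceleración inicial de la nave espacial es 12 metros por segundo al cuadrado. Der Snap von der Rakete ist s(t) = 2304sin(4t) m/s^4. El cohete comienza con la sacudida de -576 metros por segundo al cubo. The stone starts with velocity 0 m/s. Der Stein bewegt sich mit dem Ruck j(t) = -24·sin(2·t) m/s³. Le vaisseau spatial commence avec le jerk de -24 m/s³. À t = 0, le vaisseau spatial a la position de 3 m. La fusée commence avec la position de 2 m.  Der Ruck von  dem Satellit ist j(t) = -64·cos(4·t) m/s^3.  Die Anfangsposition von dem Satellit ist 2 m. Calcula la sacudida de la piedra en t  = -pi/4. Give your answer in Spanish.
Tenemos la sacudida j(t) = -24·sin(2·t). Sustituyendo t = -pi/4: j(-pi/4) = 24.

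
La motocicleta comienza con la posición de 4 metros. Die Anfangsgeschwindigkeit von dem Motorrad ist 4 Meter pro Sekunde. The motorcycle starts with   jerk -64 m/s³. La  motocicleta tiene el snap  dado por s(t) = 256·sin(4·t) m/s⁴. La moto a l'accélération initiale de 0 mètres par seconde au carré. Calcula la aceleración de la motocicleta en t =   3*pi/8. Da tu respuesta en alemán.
Ausgehend von dem Snap s(t) = 256·sin(4·t), nehmen wir 2 Integrale. Das Integral von dem Snap ist der Ruck. Mit j(0) = -64 erhalten wir j(t) = -64·cos(4·t). Das Integral von dem Ruck, mit a(0) = 0, ergibt die Beschleunigung: a(t) = -16·sin(4·t). Mit a(t) = -16·sin(4·t) und Einsetzen von t = 3*pi/8, finden wir a = 16.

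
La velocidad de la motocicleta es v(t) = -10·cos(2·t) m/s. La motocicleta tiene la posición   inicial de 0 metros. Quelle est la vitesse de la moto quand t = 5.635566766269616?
De l'équation de la vitesse v(t) = -10·cos(2·t), nous substituons t = 5.635566766269616 pour obtenir v = -2.72085125919779.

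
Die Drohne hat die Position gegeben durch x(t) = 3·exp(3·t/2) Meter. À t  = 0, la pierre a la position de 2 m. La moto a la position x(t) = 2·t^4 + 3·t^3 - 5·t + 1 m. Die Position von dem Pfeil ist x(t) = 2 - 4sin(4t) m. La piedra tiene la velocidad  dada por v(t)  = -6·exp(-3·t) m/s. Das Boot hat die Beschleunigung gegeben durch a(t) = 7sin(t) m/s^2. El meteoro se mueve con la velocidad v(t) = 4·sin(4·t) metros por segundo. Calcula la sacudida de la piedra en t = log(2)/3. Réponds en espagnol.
Partiendo de la velocidad v(t) = -6·exp(-3·t), tomamos 2 derivadas. Derivando la velocidad, obtenemos la aceleración: a(t) = 18·exp(-3·t). Tomando d/dt de a(t), encontramos j(t) = -54·exp(-3·t). De la ecuación de la sacudida j(t) = -54·exp(-3·t), sustituimos t = log(2)/3 para obtener j = -27.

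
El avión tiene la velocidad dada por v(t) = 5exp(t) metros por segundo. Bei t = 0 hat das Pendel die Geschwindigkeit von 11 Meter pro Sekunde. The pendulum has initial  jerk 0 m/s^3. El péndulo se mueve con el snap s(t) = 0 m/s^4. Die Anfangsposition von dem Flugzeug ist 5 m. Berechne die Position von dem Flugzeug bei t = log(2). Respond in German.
Um dies zu lösen, müssen wir 1 Stammfunktion unserer Gleichung für die Geschwindigkeit v(t) = 5·exp(t) finden. Die Stammfunktion von der Geschwindigkeit ist die Position. Mit x(0) = 5 erhalten wir x(t) = 5·exp(t). Mit x(t) = 5·exp(t) und Einsetzen von t = log(2), finden wir x = 10.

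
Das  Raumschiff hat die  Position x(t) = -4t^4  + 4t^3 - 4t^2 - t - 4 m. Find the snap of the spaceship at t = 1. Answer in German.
Um dies zu lösen, müssen wir 4 Ableitungen unserer Gleichung für die Position x(t) = -4·t^4 + 4·t^3 - 4·t^2 - t - 4 nehmen. Durch Ableiten von der Position erhalten wir die Geschwindigkeit: v(t) = -16·t^3 + 12·t^2 - 8·t - 1. Die Ableitung von der Geschwindigkeit ergibt die Beschleunigung: a(t) = -48·t^2 + 24·t - 8. Die Ableitung von der Beschleunigung ergibt den Ruck: j(t) = 24 - 96·t. Mit d/dt von j(t) finden wir s(t) = -96. Wir haben den Snap s(t) = -96. Durch Einsetzen von t = 1: s(1) = -96.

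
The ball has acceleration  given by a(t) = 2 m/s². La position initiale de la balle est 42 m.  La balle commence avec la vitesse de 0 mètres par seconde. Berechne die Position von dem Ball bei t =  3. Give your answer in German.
Wir müssen unsere Gleichung für die Beschleunigung a(t) = 2 2-mal integrieren. Mit ∫a(t)dt und Anwendung von v(0) = 0, finden wir v(t) = 2·t. Durch Integration von der Geschwindigkeit und Verwendung der Anfangsbedingung x(0) = 42, erhalten wir x(t) = t^2 + 42. Mit x(t) = t^2 + 42 und Einsetzen von t = 3, finden wir x = 51.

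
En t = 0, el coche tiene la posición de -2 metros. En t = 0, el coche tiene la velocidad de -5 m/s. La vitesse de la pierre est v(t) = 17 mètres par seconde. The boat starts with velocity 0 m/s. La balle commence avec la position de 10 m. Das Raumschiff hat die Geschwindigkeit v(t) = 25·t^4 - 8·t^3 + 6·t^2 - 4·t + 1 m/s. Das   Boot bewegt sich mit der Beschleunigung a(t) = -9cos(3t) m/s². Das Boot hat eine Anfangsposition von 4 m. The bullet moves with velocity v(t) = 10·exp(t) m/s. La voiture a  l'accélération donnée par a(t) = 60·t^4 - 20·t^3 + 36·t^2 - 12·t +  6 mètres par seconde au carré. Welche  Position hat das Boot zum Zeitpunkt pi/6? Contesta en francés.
Pour résoudre ceci, nous devons prendre 2 primitives de notre équation de l'accélération a(t) = -9·cos(3·t). En intégrant l'accélération et en utilisant la condition initiale v(0) = 0, nous obtenons v(t) = -3·sin(3·t). En prenant ∫v(t)dt et en appliquant x(0) = 4, nous trouvons x(t) = cos(3·t) + 3. Nous avons la position x(t) = cos(3·t) + 3. En substituant t = pi/6: x(pi/6) = 3.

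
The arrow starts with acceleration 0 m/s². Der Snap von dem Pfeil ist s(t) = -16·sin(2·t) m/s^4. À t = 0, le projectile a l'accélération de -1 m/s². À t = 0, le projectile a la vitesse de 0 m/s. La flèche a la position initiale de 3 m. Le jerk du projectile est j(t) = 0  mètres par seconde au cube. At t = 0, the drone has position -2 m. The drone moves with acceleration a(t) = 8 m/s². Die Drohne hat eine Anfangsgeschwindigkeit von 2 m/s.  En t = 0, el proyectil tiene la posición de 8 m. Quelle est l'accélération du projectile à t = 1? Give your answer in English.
Starting from jerk j(t) = 0, we take 1 antiderivative. Taking ∫j(t)dt and applying a(0) = -1, we find a(t) = -1. Using a(t) = -1 and substituting t = 1, we find a = -1.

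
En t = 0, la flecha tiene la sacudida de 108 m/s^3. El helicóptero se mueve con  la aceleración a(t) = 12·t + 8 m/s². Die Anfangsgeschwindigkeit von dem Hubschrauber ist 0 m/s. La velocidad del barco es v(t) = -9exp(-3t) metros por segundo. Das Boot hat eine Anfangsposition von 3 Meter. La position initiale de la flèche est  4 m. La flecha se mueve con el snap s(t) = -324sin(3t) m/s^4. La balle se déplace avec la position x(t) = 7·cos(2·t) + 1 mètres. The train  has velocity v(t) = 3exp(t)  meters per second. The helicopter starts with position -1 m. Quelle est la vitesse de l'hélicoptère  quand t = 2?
Nous devons trouver l'intégrale de notre équation de l'accélération a(t) = 12·t + 8 1 fois. L'intégrale de l'accélération est la vitesse. En utilisant v(0) = 0, nous obtenons v(t) = 2·t·(3·t + 4). Nous avons la vitesse v(t) = 2·t·(3·t + 4). En substituant t = 2: v(2) = 40.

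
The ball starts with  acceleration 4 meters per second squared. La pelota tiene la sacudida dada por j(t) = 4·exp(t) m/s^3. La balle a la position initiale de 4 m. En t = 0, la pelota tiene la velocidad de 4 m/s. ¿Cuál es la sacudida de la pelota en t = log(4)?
Usando j(t) = 4·exp(t) y sustituyendo t = log(4), encontramos j = 16.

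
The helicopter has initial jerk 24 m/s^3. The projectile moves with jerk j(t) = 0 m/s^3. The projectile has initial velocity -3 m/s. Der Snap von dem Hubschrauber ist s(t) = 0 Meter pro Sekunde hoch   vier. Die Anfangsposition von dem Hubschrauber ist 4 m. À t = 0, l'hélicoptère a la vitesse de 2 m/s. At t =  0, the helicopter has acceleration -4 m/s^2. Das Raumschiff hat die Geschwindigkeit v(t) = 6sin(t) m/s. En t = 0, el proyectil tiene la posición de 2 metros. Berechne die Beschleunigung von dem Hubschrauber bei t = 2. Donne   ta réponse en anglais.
To solve this, we need to take 2 antiderivatives of our snap equation s(t) = 0. The antiderivative of snap, with j(0) = 24, gives jerk: j(t) = 24. The antiderivative of jerk is acceleration. Using a(0) = -4, we get a(t) = 24·t - 4. From the given acceleration equation a(t) = 24·t - 4, we substitute t = 2 to get a = 44.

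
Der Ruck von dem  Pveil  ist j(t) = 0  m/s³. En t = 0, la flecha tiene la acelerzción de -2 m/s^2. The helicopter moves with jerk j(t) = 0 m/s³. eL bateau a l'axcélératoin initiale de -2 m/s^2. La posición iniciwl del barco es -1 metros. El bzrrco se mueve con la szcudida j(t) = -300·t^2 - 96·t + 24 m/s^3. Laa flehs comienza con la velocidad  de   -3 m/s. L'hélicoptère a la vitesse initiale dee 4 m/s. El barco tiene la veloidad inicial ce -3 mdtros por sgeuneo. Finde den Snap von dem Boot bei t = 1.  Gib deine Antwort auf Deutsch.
Um dies zu lösen, müssen wir 1 Ableitung unserer Gleichung für den Ruck j(t) = -300·t^2 - 96·t + 24 nehmen. Mit d/dt von j(t) finden wir s(t) = -600·t - 96. Wir haben den Snap s(t) = -600·t - 96. Durch Einsetzen von t = 1: s(1) = -696.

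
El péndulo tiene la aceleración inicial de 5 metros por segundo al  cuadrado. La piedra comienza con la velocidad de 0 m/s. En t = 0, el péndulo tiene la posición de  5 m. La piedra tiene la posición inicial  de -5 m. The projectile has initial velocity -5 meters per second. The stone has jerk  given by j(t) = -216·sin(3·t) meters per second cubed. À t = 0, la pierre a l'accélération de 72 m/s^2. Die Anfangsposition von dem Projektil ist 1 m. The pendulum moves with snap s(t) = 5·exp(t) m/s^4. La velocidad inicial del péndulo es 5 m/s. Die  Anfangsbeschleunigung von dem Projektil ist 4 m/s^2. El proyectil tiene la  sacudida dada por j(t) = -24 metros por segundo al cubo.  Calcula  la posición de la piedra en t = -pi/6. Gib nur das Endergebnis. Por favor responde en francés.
À t = -pi/6, x = 3.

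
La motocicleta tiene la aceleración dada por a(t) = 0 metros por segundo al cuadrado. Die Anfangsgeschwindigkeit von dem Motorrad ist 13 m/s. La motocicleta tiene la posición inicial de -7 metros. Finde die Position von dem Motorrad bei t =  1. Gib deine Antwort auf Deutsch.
Wir müssen unsere Gleichung für die Beschleunigung a(t) = 0 2-mal integrieren. Mit ∫a(t)dt und Anwendung von v(0) = 13, finden wir v(t) = 13. Durch Integration von der Geschwindigkeit und Verwendung der Anfangsbedingung x(0) = -7, erhalten wir x(t) = 13·t - 7. Wir haben die Position x(t) = 13·t - 7. Durch Einsetzen von t = 1: x(1) = 6.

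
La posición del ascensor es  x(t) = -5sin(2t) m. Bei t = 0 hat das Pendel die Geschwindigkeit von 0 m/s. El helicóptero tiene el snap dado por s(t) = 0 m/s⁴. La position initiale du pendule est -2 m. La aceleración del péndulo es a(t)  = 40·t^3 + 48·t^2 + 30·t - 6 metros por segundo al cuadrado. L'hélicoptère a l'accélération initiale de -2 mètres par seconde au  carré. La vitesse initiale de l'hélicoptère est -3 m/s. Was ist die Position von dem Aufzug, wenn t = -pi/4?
Mit x(t) = -5·sin(2·t) und Einsetzen von t = -pi/4, finden wir x = 5.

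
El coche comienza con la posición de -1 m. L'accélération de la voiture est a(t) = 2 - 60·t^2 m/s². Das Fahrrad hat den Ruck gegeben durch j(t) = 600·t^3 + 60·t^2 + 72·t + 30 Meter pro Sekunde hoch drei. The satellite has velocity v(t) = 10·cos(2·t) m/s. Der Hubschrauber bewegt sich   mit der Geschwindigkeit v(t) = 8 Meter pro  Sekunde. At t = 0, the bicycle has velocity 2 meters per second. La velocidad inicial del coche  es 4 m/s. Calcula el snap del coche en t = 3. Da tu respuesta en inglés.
Starting from acceleration a(t) = 2 - 60·t^2, we take 2 derivatives. Differentiating acceleration, we get jerk: j(t) = -120·t. The derivative of jerk gives snap: s(t) = -120. From the given snap equation s(t) = -120, we substitute t = 3 to get s = -120.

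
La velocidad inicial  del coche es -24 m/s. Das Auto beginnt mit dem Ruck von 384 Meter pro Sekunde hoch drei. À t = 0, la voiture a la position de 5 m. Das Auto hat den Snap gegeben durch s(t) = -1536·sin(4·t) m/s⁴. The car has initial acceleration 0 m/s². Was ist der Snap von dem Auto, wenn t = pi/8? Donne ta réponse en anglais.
We have snap s(t) = -1536·sin(4·t). Substituting t = pi/8: s(pi/8) = -1536.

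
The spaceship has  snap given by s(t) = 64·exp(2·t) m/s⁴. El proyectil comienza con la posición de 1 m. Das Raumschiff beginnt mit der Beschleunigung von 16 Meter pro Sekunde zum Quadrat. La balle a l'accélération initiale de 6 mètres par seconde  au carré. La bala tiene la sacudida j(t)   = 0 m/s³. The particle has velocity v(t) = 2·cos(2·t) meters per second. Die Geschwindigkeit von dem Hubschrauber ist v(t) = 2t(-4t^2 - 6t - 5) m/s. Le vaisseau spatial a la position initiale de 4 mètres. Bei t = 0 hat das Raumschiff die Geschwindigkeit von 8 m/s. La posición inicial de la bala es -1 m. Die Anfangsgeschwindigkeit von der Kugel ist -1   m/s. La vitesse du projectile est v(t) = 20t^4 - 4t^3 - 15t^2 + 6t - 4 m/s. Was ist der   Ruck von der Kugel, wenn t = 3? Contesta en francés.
De l'équation du jerk j(t) = 0, nous substituons t = 3 pour obtenir j = 0.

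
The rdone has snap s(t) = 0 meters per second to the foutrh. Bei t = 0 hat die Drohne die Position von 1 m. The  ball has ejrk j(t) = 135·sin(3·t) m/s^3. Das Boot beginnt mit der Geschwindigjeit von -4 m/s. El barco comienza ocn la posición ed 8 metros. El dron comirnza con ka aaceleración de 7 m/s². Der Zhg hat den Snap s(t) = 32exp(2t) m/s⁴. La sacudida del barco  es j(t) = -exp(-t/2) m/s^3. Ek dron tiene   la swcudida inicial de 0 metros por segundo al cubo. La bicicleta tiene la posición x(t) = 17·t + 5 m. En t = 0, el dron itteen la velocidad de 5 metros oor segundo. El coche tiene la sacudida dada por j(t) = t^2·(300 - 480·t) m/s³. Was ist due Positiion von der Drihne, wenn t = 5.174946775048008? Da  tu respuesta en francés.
Nous devons trouver l'intégrale de notre équation du snap s(t) = 0 4 fois. En intégrant le snap et en utilisant la condition initiale j(0) = 0, nous obtenons j(t) = 0. L'intégrale du jerk, avec a(0) = 7, donne l'accélération: a(t) = 7. La primitive de l'accélération est la vitesse. En utilisant v(0) = 5, nous obtenons v(t) = 7·t + 5. En prenant ∫v(t)dt et en appliquant x(0) = 1, nous trouvons x(t) = 7·t^2/2 + 5·t + 1. De l'équation de la position x(t) = 7·t^2/2 + 5·t + 1, nous substituons t = 5.174946775048008 pour obtenir x = 120.604993311269.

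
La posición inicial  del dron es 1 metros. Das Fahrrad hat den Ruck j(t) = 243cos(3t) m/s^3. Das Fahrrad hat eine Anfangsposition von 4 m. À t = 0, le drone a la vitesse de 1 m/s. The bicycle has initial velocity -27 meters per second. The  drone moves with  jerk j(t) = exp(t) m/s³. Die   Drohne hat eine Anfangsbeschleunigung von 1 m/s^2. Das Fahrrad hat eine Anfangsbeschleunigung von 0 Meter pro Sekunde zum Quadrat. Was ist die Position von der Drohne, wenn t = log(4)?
Ausgehend von dem Ruck j(t) = exp(t), nehmen wir 3 Stammfunktionen. Das Integral von dem Ruck ist die Beschleunigung. Mit a(0) = 1 erhalten wir a(t) = exp(t). Die Stammfunktion von der Beschleunigung, mit v(0) = 1, ergibt die Geschwindigkeit: v(t) = exp(t). Die Stammfunktion von der Geschwindigkeit ist die Position. Mit x(0) = 1 erhalten wir x(t) = exp(t). Aus der Gleichung für die Position x(t) = exp(t), setzen wir t = log(4) ein und erhalten x = 4.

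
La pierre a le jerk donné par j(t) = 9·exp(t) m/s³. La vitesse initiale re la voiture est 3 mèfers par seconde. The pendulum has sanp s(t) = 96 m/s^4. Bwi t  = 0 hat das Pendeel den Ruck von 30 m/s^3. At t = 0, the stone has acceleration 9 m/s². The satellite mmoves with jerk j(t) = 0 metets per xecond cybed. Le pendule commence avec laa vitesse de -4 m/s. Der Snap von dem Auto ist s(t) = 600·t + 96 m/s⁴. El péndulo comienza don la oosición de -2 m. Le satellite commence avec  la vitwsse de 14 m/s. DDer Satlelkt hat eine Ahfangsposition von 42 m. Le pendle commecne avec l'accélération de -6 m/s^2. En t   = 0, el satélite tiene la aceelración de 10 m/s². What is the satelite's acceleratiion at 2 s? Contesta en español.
Necesitamos integrar nuestra ecuación de la sacudida j(t) = 0 1 vez. La antiderivada de la sacudida, con a(0) = 10, da la aceleración: a(t) = 10. De la ecuación de la aceleración a(t) = 10, sustituimos t = 2 para obtener a = 10.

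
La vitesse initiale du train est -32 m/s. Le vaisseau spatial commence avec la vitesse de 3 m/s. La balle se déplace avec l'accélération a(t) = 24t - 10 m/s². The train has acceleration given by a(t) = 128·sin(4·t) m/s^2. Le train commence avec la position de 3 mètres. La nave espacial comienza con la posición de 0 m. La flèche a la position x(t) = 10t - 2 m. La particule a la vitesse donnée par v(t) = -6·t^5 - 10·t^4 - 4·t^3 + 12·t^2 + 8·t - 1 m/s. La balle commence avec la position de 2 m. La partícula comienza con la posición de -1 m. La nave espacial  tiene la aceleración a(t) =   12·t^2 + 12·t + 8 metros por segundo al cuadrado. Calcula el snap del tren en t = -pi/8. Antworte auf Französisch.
Pour résoudre ceci, nous devons prendre 2 dérivées de notre équation de l'accélération a(t) = 128·sin(4·t). En dérivant l'accélération, nous obtenons le jerk: j(t) = 512·cos(4·t). En dérivant le jerk, nous obtenons le snap: s(t) = -2048·sin(4·t). En utilisant s(t) = -2048·sin(4·t) et en substituant t = -pi/8, nous trouvons s = 2048.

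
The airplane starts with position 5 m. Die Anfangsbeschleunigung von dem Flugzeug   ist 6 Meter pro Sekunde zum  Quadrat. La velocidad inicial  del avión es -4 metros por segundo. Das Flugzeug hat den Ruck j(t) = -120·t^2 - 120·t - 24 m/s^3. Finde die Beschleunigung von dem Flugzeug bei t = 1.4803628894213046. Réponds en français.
Pour résoudre ceci, nous devons prendre 1 primitive de notre équation du jerk j(t) = -120·t^2 - 120·t - 24. En prenant ∫j(t)dt et en appliquant a(0) = 6, nous trouvons a(t) = -40·t^3 - 60·t^2 - 24·t + 6. Nous avons l'accélération a(t) = -40·t^3 - 60·t^2 - 24·t + 6. En substituant t = 1.4803628894213046: a(1.4803628894213046) = -290.784254557100.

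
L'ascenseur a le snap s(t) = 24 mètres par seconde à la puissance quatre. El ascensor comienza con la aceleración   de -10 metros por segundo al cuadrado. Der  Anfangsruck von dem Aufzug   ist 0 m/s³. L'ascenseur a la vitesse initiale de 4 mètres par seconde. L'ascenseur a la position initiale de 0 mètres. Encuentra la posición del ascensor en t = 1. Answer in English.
To solve this, we need to take 4 integrals of our snap equation s(t) = 24. Taking ∫s(t)dt and applying j(0) = 0, we find j(t) = 24·t. The integral of jerk is acceleration. Using a(0) = -10, we get a(t) = 12·t^2 - 10. Taking ∫a(t)dt and applying v(0) = 4, we find v(t) = 4·t^3 - 10·t + 4. Taking ∫v(t)dt and applying x(0) = 0, we find x(t) = t^4 - 5·t^2 + 4·t. We have position x(t) = t^4 - 5·t^2 + 4·t. Substituting t = 1: x(1) = 0.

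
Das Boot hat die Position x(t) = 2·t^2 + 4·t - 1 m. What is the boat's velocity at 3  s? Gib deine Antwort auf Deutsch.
Wir müssen unsere Gleichung für die Position x(t) = 2·t^2 + 4·t - 1 1-mal ableiten. Durch Ableiten von der Position erhalten wir die Geschwindigkeit: v(t) = 4·t + 4. Aus der Gleichung für die Geschwindigkeit v(t) = 4·t + 4, setzen wir t = 3 ein und erhalten v = 16.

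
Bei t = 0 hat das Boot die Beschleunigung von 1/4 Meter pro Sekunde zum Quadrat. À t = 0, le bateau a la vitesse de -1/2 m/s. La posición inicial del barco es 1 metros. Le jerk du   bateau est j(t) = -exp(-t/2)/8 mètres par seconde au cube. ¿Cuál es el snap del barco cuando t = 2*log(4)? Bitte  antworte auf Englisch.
Starting from jerk j(t) = -exp(-t/2)/8, we take 1 derivative. Differentiating jerk, we get snap: s(t) = exp(-t/2)/16. We have snap s(t) = exp(-t/2)/16. Substituting t = 2*log(4): s(2*log(4)) = 1/64.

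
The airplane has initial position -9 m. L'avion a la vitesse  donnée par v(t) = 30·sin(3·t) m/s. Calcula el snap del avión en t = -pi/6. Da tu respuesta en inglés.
We must differentiate our velocity equation v(t) = 30·sin(3·t) 3 times. Taking d/dt of v(t), we find a(t) = 90·cos(3·t). Differentiating acceleration, we get jerk: j(t) = -270·sin(3·t). The derivative of jerk gives snap: s(t) = -810·cos(3·t). From the given snap equation s(t) = -810·cos(3·t), we substitute t = -pi/6 to get s = 0.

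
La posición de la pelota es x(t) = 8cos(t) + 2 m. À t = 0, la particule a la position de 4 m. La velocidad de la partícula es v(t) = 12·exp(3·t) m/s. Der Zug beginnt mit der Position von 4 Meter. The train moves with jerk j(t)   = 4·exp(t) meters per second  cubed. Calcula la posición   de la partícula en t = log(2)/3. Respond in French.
En partant de la vitesse v(t) = 12·exp(3·t), nous prenons 1 intégrale. L'intégrale de la vitesse, avec x(0) = 4, donne la position: x(t) = 4·exp(3·t). De l'équation de la position x(t) = 4·exp(3·t), nous substituons t = log(2)/3 pour obtenir x = 8.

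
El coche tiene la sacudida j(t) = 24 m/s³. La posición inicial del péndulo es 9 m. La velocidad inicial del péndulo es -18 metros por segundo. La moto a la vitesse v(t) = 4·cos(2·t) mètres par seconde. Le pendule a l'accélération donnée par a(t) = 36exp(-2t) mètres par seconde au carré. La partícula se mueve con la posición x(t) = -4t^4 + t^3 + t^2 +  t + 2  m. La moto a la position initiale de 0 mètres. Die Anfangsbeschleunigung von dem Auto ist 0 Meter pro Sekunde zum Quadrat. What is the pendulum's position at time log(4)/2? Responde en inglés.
We must find the integral of our acceleration equation a(t) = 36·exp(-2·t) 2 times. Taking ∫a(t)dt and applying v(0) = -18, we find v(t) = -18·exp(-2·t). Taking ∫v(t)dt and applying x(0) = 9, we find x(t) = 9·exp(-2·t). From the given position equation x(t) = 9·exp(-2·t), we substitute t = log(4)/2 to get x = 9/4.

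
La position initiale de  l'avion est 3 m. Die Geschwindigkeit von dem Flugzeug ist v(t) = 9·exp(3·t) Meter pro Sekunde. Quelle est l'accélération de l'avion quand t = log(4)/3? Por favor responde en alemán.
Ausgehend von der Geschwindigkeit v(t) = 9·exp(3·t), nehmen wir 1 Ableitung. Mit d/dt von v(t) finden wir a(t) = 27·exp(3·t). Wir haben die Beschleunigung a(t) = 27·exp(3·t). Durch Einsetzen von t = log(4)/3: a(log(4)/3) = 108.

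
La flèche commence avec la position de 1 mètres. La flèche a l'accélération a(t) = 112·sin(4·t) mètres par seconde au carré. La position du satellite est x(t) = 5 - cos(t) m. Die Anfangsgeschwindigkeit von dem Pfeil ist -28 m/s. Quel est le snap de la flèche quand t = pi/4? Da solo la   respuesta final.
La réponse est 0.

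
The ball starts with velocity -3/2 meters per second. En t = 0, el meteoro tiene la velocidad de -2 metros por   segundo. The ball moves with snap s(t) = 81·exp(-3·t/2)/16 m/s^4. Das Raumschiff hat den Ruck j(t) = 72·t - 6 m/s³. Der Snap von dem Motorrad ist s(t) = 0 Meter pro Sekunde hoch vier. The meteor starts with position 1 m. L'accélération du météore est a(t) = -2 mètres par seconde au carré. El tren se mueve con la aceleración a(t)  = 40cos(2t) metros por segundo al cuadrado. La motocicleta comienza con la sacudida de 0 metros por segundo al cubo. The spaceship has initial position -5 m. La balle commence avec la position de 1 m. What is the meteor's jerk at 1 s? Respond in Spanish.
Debemos derivar nuestra ecuación de la aceleración a(t) = -2 1 vez. Tomando d/dt de a(t), encontramos j(t) = 0. De la ecuación de la sacudida j(t) = 0, sustituimos t = 1 para obtener j = 0.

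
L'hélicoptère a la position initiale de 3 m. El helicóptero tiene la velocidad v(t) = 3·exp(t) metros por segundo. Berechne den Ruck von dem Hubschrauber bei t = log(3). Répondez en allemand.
Ausgehend von der Geschwindigkeit v(t) = 3·exp(t), nehmen wir 2 Ableitungen. Die Ableitung von der Geschwindigkeit ergibt die Beschleunigung: a(t) = 3·exp(t). Durch Ableiten von der Beschleunigung erhalten wir den Ruck: j(t) = 3·exp(t). Mit j(t) = 3·exp(t) und Einsetzen von t = log(3), finden wir j = 9.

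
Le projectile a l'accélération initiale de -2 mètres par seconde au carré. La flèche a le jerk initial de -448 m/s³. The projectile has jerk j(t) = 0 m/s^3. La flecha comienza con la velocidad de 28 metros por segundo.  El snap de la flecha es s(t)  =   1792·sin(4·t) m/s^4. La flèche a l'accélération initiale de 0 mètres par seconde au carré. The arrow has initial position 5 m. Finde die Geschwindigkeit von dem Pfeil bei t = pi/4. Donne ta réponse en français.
Nous devons intégrer notre équation du snap s(t) = 1792·sin(4·t) 3 fois. En intégrant le snap et en utilisant la condition initiale j(0) = -448, nous obtenons j(t) = -448·cos(4·t). En prenant ∫j(t)dt et en appliquant a(0) = 0, nous trouvons a(t) = -112·sin(4·t). En intégrant l'accélération et en utilisant la condition initiale v(0) = 28, nous obtenons v(t) = 28·cos(4·t). Nous avons la vitesse v(t) = 28·cos(4·t). En substituant t = pi/4: v(pi/4) = -28.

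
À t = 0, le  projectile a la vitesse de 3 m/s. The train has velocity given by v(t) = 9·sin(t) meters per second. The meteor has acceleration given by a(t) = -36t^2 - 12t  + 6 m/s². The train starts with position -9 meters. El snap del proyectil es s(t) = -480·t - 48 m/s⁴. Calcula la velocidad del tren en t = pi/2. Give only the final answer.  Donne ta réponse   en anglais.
v(pi/2) = 9.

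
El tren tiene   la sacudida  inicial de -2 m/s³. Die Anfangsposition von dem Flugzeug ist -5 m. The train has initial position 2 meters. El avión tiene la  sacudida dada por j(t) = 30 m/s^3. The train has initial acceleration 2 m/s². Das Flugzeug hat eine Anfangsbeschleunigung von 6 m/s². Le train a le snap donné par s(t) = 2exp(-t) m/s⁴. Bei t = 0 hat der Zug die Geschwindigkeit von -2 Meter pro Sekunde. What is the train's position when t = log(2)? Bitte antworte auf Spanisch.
Necesitamos integrar nuestra ecuación del snap s(t) = 2·exp(-t) 4 veces. Tomando ∫s(t)dt y aplicando j(0) = -2, encontramos j(t) = -2·exp(-t). La integral de la sacudida, con a(0) = 2, da la aceleración: a(t) = 2·exp(-t). Integrando la aceleración y usando la condición inicial v(0) = -2, obtenemos v(t) = -2·exp(-t). La antiderivada de la velocidad es la posición. Usando x(0) = 2, obtenemos x(t) = 2·exp(-t). De la ecuación de la posición x(t) = 2·exp(-t), sustituimos t = log(2) para obtener x = 1.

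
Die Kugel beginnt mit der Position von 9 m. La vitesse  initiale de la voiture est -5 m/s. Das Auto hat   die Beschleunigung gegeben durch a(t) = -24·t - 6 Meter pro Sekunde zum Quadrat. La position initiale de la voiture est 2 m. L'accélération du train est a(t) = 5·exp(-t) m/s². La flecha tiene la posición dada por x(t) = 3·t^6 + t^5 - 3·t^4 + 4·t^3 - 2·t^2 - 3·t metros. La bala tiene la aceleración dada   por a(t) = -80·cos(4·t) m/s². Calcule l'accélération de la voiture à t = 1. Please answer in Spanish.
Tenemos la aceleración a(t) = -24·t - 6. Sustituyendo t = 1: a(1) = -30.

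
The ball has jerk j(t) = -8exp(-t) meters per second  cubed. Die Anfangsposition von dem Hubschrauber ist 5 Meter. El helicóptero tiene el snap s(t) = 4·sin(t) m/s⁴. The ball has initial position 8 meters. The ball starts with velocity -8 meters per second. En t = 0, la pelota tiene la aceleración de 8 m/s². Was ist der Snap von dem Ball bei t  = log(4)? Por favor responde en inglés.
Starting from jerk j(t) = -8·exp(-t), we take 1 derivative. Differentiating jerk, we get snap: s(t) = 8·exp(-t). We have snap s(t) = 8·exp(-t). Substituting t = log(4): s(log(4)) = 2.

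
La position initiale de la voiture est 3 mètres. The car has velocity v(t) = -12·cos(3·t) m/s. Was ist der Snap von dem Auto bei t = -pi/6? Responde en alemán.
Ausgehend von der Geschwindigkeit v(t) = -12·cos(3·t), nehmen wir 3 Ableitungen. Die Ableitung von der Geschwindigkeit ergibt die Beschleunigung: a(t) = 36·sin(3·t). Mit d/dt von a(t) finden wir j(t) = 108·cos(3·t). Die Ableitung von dem Ruck ergibt den Snap: s(t) = -324·sin(3·t). Mit s(t) = -324·sin(3·t) und Einsetzen von t = -pi/6, finden wir s = 324.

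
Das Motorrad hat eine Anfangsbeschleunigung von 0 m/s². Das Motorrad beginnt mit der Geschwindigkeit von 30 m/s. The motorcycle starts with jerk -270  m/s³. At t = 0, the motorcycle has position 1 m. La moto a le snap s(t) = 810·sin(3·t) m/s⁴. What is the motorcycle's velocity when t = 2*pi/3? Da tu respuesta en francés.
En partant du snap s(t) = 810·sin(3·t), nous prenons 3 intégrales. En intégrant le snap et en utilisant la condition initiale j(0) = -270, nous obtenons j(t) = -270·cos(3·t). En intégrant le jerk et en utilisant la condition initiale a(0) = 0, nous obtenons a(t) = -90·sin(3·t). L'intégrale de l'accélération est la vitesse. En utilisant v(0) = 30, nous obtenons v(t) = 30·cos(3·t). De l'équation de la vitesse v(t) = 30·cos(3·t), nous substituons t = 2*pi/3 pour obtenir v = 30.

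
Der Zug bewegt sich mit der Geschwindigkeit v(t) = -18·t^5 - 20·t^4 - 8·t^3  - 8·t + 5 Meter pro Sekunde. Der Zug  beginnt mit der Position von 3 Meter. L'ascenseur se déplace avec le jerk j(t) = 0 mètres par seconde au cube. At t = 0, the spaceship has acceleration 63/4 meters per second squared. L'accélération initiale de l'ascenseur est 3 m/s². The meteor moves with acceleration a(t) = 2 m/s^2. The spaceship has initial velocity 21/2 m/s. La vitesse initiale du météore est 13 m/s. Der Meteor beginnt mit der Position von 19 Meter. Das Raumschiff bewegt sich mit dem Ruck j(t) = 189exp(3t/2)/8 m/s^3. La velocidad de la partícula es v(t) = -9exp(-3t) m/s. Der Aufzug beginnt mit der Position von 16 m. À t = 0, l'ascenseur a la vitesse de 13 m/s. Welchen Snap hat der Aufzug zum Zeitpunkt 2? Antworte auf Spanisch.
Debemos derivar nuestra ecuación de la sacudida j(t) = 0 1 vez. Derivando la sacudida, obtenemos el snap: s(t) = 0. De la ecuación del snap s(t) = 0, sustituimos t = 2 para obtener s = 0.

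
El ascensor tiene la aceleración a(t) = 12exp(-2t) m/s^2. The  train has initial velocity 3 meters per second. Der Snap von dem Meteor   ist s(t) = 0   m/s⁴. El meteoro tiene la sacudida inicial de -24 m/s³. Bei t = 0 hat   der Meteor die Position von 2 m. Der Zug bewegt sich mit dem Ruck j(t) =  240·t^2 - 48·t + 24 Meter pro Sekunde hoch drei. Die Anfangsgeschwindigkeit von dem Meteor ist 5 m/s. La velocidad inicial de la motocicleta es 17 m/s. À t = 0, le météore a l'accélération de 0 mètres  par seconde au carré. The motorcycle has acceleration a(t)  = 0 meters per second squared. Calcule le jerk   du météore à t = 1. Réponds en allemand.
Um dies zu lösen, müssen wir 1 Stammfunktion unserer Gleichung für den Snap s(t) = 0 finden. Das Integral von dem Snap ist der Ruck. Mit j(0) = -24 erhalten wir j(t) = -24. Wir haben den Ruck j(t) = -24. Durch Einsetzen von t = 1: j(1) = -24.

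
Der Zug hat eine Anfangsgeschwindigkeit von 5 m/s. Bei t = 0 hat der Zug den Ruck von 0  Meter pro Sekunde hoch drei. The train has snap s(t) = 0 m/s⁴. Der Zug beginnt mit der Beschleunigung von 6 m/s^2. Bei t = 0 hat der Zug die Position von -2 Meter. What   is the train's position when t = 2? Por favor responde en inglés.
To solve this, we need to take 4 antiderivatives of our snap equation s(t) = 0. Finding the integral of s(t) and using j(0) = 0: j(t) = 0. Taking ∫j(t)dt and applying a(0) = 6, we find a(t) = 6. Integrating acceleration and using the initial condition v(0) = 5, we get v(t) = 6·t + 5. The integral of velocity, with x(0) = -2, gives position: x(t) = 3·t^2 + 5·t - 2. Using x(t) = 3·t^2 + 5·t - 2 and substituting t = 2, we find x = 20.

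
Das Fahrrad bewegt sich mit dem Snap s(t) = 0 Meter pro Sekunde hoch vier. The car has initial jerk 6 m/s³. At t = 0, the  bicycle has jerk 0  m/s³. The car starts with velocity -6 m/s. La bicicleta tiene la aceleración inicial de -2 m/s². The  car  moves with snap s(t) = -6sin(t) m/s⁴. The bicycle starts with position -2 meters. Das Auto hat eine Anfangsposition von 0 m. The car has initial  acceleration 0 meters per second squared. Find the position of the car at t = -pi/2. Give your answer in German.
Ausgehend von dem Snap s(t) = -6·sin(t), nehmen wir 4 Integrale. Mit ∫s(t)dt und Anwendung von j(0) = 6, finden wir j(t) = 6·cos(t). Mit ∫j(t)dt und Anwendung von a(0) = 0, finden wir a(t) = 6·sin(t). Das Integral von der Beschleunigung ist die Geschwindigkeit. Mit v(0) = -6 erhalten wir v(t) = -6·cos(t). Durch Integration von der Geschwindigkeit und Verwendung der Anfangsbedingung x(0) = 0, erhalten wir x(t) = -6·sin(t). Mit x(t) = -6·sin(t) und Einsetzen von t = -pi/2, finden wir x = 6.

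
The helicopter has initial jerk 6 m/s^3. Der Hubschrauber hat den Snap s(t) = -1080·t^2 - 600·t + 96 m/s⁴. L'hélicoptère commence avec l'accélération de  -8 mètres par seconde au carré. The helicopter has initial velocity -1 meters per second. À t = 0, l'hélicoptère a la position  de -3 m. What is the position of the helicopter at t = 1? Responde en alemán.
Um dies zu lösen, müssen wir 4 Integrale unserer Gleichung für den Snap s(t) = -1080·t^2 - 600·t + 96 finden. Die Stammfunktion von dem Snap ist der Ruck. Mit j(0) = 6 erhalten wir j(t) = -360·t^3 - 300·t^2 + 96·t + 6. Mit ∫j(t)dt und Anwendung von a(0) = -8, finden wir a(t) = -90·t^4 - 100·t^3 + 48·t^2 + 6·t - 8. Das Integral von der Beschleunigung, mit v(0) = -1, ergibt die Geschwindigkeit: v(t) = -18·t^5 - 25·t^4 + 16·t^3 + 3·t^2 - 8·t - 1. Durch Integration von der Geschwindigkeit und Verwendung der Anfangsbedingung x(0) = -3, erhalten wir x(t) = -3·t^6 - 5·t^5 + 4·t^4 + t^3 - 4·t^2 - t - 3. Aus der Gleichung für die Position x(t) = -3·t^6 - 5·t^5 + 4·t^4 + t^3 - 4·t^2 - t - 3, setzen wir t = 1 ein und erhalten x = -11.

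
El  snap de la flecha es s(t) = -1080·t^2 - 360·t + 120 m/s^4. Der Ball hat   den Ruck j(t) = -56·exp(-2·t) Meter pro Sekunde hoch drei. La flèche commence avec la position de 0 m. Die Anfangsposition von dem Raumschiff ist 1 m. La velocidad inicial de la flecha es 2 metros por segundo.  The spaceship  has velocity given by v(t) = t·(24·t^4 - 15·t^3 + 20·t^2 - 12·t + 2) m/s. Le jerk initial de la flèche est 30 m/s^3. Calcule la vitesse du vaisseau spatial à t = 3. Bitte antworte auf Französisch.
Nous avons la vitesse v(t) = t·(24·t^4 - 15·t^3 + 20·t^2 - 12·t + 2). En substituant t = 3: v(3) = 5055.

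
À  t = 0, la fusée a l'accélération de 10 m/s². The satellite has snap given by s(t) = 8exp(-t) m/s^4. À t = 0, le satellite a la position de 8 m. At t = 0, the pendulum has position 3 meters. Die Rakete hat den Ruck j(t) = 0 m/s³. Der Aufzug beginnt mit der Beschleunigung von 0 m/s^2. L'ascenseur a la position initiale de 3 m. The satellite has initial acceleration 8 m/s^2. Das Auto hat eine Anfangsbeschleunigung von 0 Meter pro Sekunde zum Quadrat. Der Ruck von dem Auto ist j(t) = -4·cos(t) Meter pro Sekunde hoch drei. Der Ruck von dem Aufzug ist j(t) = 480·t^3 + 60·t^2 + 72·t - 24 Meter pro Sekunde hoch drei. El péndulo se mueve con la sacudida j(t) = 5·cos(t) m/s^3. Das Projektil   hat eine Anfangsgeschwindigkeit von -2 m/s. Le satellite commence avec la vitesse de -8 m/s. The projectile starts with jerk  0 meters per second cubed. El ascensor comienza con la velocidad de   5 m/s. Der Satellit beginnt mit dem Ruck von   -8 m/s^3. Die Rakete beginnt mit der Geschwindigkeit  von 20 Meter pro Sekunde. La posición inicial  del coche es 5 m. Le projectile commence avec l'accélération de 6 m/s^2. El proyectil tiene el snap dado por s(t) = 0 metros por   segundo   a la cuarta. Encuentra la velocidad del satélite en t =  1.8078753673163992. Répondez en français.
Pour résoudre ceci, nous devons prendre 3 primitives de notre équation du snap s(t) = 8·exp(-t). La primitive du snap est le jerk. En utilisant j(0) = -8, nous obtenons j(t) = -8·exp(-t). La primitive du jerk est l'accélération. En utilisant a(0) = 8, nous obtenons a(t) = 8·exp(-t). La primitive de l'accélération est la vitesse. En utilisant v(0) = -8, nous obtenons v(t) = -8·exp(-t). De l'équation de la vitesse v(t) = -8·exp(-t), nous substituons t = 1.8078753673163992 pour obtenir v = -1.31201769091937.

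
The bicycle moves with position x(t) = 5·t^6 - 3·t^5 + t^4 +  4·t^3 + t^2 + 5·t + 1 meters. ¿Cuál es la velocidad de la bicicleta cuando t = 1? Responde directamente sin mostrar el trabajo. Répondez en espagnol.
La respuesta es 38.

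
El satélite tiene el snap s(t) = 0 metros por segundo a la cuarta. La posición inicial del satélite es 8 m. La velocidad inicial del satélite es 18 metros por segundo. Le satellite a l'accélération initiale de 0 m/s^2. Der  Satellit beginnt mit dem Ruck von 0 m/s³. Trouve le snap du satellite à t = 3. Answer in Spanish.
Tenemos el snap s(t) = 0. Sustituyendo t = 3: s(3) = 0.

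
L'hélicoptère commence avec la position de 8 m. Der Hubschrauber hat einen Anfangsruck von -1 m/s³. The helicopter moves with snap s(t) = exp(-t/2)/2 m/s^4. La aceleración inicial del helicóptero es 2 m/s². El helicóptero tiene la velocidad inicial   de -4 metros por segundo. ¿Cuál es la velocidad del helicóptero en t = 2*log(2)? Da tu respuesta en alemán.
Wir müssen die Stammfunktion unserer Gleichung für den Snap s(t) = exp(-t/2)/2 3-mal finden. Mit ∫s(t)dt und Anwendung von j(0) = -1, finden wir j(t) = -exp(-t/2). Mit ∫j(t)dt und Anwendung von a(0) = 2, finden wir a(t) = 2·exp(-t/2). Mit ∫a(t)dt und Anwendung von v(0) = -4, finden wir v(t) = -4·exp(-t/2). Aus der Gleichung für die Geschwindigkeit v(t) = -4·exp(-t/2), setzen wir t = 2*log(2) ein und erhalten v = -2.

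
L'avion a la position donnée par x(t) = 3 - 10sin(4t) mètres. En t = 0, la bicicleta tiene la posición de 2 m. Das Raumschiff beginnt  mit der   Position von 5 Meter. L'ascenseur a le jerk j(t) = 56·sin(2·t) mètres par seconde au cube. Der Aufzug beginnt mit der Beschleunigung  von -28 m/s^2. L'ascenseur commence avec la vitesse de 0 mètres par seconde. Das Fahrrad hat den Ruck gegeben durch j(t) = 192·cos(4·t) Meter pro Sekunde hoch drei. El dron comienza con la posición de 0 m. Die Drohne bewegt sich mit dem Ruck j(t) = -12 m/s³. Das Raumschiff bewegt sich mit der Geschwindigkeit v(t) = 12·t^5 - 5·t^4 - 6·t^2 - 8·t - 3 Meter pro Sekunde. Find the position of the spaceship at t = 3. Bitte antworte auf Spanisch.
Necesitamos integrar nuestra ecuación de la velocidad v(t) = 12·t^5 - 5·t^4 - 6·t^2 - 8·t - 3 1 vez. La antiderivada de la velocidad, con x(0) = 5, da la posición: x(t) = 2·t^6 - t^5 - 2·t^3 - 4·t^2 - 3·t + 5. Tenemos la posición x(t) = 2·t^6 - t^5 - 2·t^3 - 4·t^2 - 3·t + 5. Sustituyendo t = 3: x(3) = 1121.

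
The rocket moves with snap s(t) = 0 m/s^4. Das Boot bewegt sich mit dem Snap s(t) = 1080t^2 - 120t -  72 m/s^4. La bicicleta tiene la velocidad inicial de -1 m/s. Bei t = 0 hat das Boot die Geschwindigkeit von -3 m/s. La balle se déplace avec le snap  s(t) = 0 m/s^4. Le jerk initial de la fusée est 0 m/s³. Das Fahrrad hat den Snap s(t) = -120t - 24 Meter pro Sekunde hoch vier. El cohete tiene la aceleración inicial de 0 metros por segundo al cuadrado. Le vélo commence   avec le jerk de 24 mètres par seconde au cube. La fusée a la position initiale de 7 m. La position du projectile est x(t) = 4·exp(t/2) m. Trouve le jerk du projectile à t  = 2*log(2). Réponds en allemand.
Wir müssen unsere Gleichung für die Position x(t) = 4·exp(t/2) 3-mal ableiten. Mit d/dt von x(t) finden wir v(t) = 2·exp(t/2). Durch Ableiten von der Geschwindigkeit erhalten wir die Beschleunigung: a(t) = exp(t/2). Durch Ableiten von der Beschleunigung erhalten wir den Ruck: j(t) = exp(t/2)/2. Wir haben den Ruck j(t) = exp(t/2)/2. Durch Einsetzen von t = 2*log(2): j(2*log(2)) = 1.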